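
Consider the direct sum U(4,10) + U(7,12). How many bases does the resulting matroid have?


Bases of a direct sum M1 + M2: |B| = |B(M1)| * |B(M2)|.
|B(U(4,10))| = C(10,4) = 210.
|B(U(7,12))| = C(12,7) = 792.
Total bases = 210 * 792 = 166320.

166320


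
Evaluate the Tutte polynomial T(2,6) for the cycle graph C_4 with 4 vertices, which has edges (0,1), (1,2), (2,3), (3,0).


T(C_4; x,y) = x + x^2 + ... + x^(3) + y.
T(2,6) = 2^1 + 2^2 + 2^3 + 6
= 2 + 4 + 8 + 6
= 20.

20


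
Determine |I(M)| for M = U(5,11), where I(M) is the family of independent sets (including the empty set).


Independent sets of U(5,11) are all subsets of size <= 5.
Count = C(11,0) + C(11,1) + C(11,2) + C(11,3) + C(11,4) + C(11,5)
     = 1 + 11 + 55 + 165 + 330 + 462
     = 1024.

1024


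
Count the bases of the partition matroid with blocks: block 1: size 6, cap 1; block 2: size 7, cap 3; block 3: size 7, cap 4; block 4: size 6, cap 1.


A basis picks exactly ci elements from block i.
Number of bases = product of C(|Si|, ci).
= C(6,1) * C(7,3) * C(7,4) * C(6,1)
= 6 * 35 * 35 * 6
= 44100.

44100


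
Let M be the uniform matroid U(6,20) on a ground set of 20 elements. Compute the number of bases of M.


Bases of U(6,20) are all 6-element subsets of the 20-element ground set.
Number of bases = C(20,6).
C(20,6) = 38760.

38760


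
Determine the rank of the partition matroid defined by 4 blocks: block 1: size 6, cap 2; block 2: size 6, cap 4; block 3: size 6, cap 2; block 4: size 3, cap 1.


Rank of a partition matroid = sum of min(|Si|, ci) for each block.
= min(6,2) + min(6,4) + min(6,2) + min(3,1)
= 2 + 4 + 2 + 1
= 9.

9


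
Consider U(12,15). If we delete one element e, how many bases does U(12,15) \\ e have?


Deleting e from U(12,15) gives U(12,14) since n > r.
Bases of U(12,14) = C(14,12) = 91.

91


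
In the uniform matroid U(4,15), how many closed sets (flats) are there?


Flats of U(4,15): every subset of size < 4 is a flat, plus E itself.
Count = (15 choose 0) + (15 choose 1) + (15 choose 2) + (15 choose 3) + 1
     = 1 + 15 + 105 + 455 + 1
     = 577.

577


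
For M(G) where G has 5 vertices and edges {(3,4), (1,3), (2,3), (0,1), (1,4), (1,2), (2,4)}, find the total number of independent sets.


An independent set in a graphic matroid is an acyclic edge subset.
G has 5 vertices and 7 edges.
Enumerate all 2^7 = 128 subsets, checking for acyclicity.
Total independent sets = 76.

76


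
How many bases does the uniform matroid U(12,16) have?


Bases of U(12,16) are all 12-element subsets of the 16-element ground set.
Number of bases = C(16,12).
(16 choose 12) = 1820.

1820


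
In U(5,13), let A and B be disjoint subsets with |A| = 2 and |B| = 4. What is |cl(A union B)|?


|A union B| = 2 + 4 = 6 (disjoint).
In U(5,13), cl(S) = S if |S| < 5, else cl(S) = E.
Since 6 >= 5, cl(A union B) = E.
|cl(A union B)| = 13.

13


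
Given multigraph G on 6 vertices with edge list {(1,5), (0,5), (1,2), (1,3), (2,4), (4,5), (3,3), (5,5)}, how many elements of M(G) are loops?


In a graphic matroid, a loop is a self-loop edge (u,u) with rank 0.
Examining all 8 edges for self-loops...
Self-loops found: (3,3), (5,5)
Number of loops = 2.

2


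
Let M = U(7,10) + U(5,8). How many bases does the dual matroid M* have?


(M1+M2)* = M1* + M2*.
M1* = U(3,10), bases: C(10,3) = 120.
M2* = U(3,8), bases: C(8,3) = 56.
|B(M*)| = 120 * 56 = 6720.

6720


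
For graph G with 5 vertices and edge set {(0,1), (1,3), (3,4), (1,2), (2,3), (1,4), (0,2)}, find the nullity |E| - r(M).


Cycle rank (nullity) = |E| - r(M) = |E| - (|V| - c).
|E| = 7, |V| = 5, c = 1.
Nullity = 7 - (5 - 1) = 7 - 4 = 3.

3


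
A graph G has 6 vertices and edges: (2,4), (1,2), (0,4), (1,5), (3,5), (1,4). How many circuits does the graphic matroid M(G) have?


A circuit in a graphic matroid = edge set of a simple cycle.
G has 6 vertices and 6 edges.
Enumerating all minimal edge subsets forming cycles...
Total circuits found: 1.

1


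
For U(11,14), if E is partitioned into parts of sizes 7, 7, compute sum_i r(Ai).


r(Ai) = min(|Ai|, 11) for each part.
Sum = min(7,11) + min(7,11)
    = 7 + 7
    = 14.

14


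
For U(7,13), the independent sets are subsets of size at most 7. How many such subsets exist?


Independent sets of U(7,13) are all subsets of size <= 7.
Count = C(13,0) + C(13,1) + C(13,2) + C(13,3) + C(13,4) + C(13,5) + C(13,6) + C(13,7)
     = 1 + 13 + 78 + 286 + 715 + 1287 + 1716 + 1716
     = 5812.

5812


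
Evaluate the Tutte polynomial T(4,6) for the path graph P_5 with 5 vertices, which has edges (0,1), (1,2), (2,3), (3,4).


A path on 5 vertices is a tree with 4 edges.
T(x,y) = x^(4) for any tree.
T(4,6) = 4^4 = 256.

256


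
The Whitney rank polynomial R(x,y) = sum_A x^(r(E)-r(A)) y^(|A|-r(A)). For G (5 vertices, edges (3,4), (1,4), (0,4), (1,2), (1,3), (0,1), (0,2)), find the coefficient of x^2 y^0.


R(x,y) = sum over A in 2^E of x^(r(E)-r(A)) * y^(|A|-r(A)).
G has 5 vertices, 7 edges. r(E) = 4.
Enumerate all 2^7 = 128 subsets.
Count subsets with r(E)-r(A)=2 and |A|-r(A)=0: 21.

21


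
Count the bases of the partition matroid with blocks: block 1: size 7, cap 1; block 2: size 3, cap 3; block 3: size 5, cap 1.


A basis picks exactly ci elements from block i.
Number of bases = product of C(|Si|, ci).
= C(7,1) * C(3,3) * C(5,1)
= 7 * 1 * 5
= 35.

35


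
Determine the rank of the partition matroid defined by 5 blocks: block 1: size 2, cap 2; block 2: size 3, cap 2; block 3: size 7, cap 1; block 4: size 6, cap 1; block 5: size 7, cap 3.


Rank of a partition matroid = sum of min(|Si|, ci) for each block.
= min(2,2) + min(3,2) + min(7,1) + min(6,1) + min(7,3)
= 2 + 2 + 1 + 1 + 3
= 9.

9


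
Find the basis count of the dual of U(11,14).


The dual of U(r,n) is U(n-r, n) = U(3,14).
Bases of U(3,14) are all (3)-element subsets.
|B(M*)| = (14 choose 3) = 364.

364


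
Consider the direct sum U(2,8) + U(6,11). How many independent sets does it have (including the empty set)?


For a direct sum, |I(M1+M2)| = |I(M1)| * |I(M2)|.
|I(U(2,8))| = sum C(8,k) for k=0..2 = 37.
|I(U(6,11))| = sum C(11,k) for k=0..6 = 1486.
Total = 37 * 1486 = 54982.

54982


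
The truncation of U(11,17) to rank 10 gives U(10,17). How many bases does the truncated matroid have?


Truncating U(11,17) to rank 10 gives U(10,17).
Bases of U(10,17) are all 10-element subsets of 17 elements.
Number of bases = (17 choose 10) = 19448.

19448


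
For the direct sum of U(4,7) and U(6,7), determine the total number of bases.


Bases of a direct sum M1 + M2: |B| = |B(M1)| * |B(M2)|.
|B(U(4,7))| = C(7,4) = 35.
|B(U(6,7))| = C(7,6) = 7.
Total bases = 35 * 7 = 245.

245


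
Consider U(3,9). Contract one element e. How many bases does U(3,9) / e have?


Contracting e from U(3,9) gives U(2,8).
Bases of U(2,8) = C(8,2) = (8 * 7) / (1 * 2) = 28.

28


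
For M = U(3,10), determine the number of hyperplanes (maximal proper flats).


Hyperplanes of U(3,10) are flats of rank 2.
In a uniform matroid, these are exactly the (2)-element subsets.
Count = (10 choose 2) = 45.

45


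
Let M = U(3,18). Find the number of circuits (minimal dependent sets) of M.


In U(3,18), circuits are the (4)-element subsets.
Any set of 4 elements is dependent, and removing any one element gives
an independent set of size 3, so it is a minimal dependent set.
Number of circuits = C(18,4) = 18! / (4! * 14!) = 3060.

3060


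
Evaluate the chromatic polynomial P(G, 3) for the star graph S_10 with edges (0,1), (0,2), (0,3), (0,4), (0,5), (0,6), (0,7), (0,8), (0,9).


P(tree, k) = k * (k-1)^(9) for any tree on 10 vertices.
P(3) = 3 * 2^9 = 3 * 512 = 1536.

1536


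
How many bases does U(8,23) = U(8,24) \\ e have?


Deleting e from U(8,24) gives U(8,23) since n > r.
Bases of U(8,23) = (23 choose 8) = 490314.

490314


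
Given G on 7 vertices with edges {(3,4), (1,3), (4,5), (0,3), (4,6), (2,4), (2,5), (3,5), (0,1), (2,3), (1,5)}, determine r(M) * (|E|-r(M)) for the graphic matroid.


r(M) = |V| - c = 7 - 1 = 6.
nullity = |E| - r(M) = 11 - 6 = 5.
Product = 6 * 5 = 30.

30


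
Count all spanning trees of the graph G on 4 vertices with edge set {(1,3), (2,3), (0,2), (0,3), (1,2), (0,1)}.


By Kirchhoff's matrix tree theorem, the number of spanning trees equals
the determinant of any cofactor of the Laplacian matrix L.
G has 4 vertices and 6 edges.
Computing the (3 x 3) cofactor determinant gives 16.

16


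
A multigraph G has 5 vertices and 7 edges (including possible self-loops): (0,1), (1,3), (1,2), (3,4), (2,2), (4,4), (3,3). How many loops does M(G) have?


In a graphic matroid, a loop is a self-loop edge (u,u) with rank 0.
Examining all 7 edges for self-loops...
Self-loops found: (2,2), (4,4), (3,3)
Number of loops = 3.

3


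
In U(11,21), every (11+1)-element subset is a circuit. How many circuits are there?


In U(11,21), circuits are the (12)-element subsets.
Any set of 12 elements is dependent, and removing any one element gives
an independent set of size 11, so it is a minimal dependent set.
Number of circuits = C(21,12) = 21! / (12! * 9!) = 293930.

293930


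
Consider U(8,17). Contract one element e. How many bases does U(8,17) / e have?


Contracting e from U(8,17) gives U(7,16).
Bases of U(7,16) = C(16,7) = 11440.

11440


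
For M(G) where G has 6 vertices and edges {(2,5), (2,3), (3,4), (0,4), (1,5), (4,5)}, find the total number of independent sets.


An independent set in a graphic matroid is an acyclic edge subset.
G has 6 vertices and 6 edges.
Enumerate all 2^6 = 64 subsets, checking for acyclicity.
Total independent sets = 60.

60


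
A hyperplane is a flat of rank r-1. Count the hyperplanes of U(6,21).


Hyperplanes of U(6,21) are flats of rank 5.
In a uniform matroid, these are exactly the (5)-element subsets.
Count = (21 choose 5) = 20349.

20349


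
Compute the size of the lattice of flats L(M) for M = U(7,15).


Flats of U(7,15): every subset of size < 7 is a flat, plus E itself.
Count = C(15,0) + C(15,1) + C(15,2) + C(15,3) + C(15,4) + C(15,5) + C(15,6) + 1
     = 1 + 15 + 105 + 455 + 1365 + 3003 + 5005 + 1
     = 9950.

9950


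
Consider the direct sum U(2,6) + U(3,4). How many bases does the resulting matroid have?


Bases of a direct sum M1 + M2: |B| = |B(M1)| * |B(M2)|.
|B(U(2,6))| = C(6,2) = 15.
|B(U(3,4))| = C(4,3) = 4.
Total bases = 15 * 4 = 60.

60


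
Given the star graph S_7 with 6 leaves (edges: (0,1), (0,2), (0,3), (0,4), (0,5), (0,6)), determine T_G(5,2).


A star on 7 vertices is a tree with 6 edges.
T(x,y) = x^(6) for any tree.
T(5,2) = 5^6 = 15625.

15625


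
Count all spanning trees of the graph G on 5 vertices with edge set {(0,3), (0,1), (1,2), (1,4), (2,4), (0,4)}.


By Kirchhoff's matrix tree theorem, the number of spanning trees equals
the determinant of any cofactor of the Laplacian matrix L.
G has 5 vertices and 6 edges.
Computing the (4 x 4) cofactor determinant gives 8.

8


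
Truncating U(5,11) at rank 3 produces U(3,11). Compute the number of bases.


Truncating U(5,11) to rank 3 gives U(3,11).
Bases of U(3,11) are all 3-element subsets of 11 elements.
Number of bases = C(11,3) = (11 * 10 * 9) / (1 * 2 * 3) = 165.

165


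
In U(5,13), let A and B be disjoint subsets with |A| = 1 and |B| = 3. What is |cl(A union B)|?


|A union B| = 1 + 3 = 4 (disjoint).
In U(5,13), cl(S) = S if |S| < 5, else cl(S) = E.
Since 4 < 5, cl(A union B) = A union B.
|cl(A union B)| = 4.

4


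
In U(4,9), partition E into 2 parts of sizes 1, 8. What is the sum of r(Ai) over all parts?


r(Ai) = min(|Ai|, 4) for each part.
Sum = min(1,4) + min(8,4)
    = 1 + 4
    = 5.

5


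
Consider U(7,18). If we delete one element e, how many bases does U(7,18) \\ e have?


Deleting e from U(7,18) gives U(7,17) since n > r.
Bases of U(7,17) = C(17,7) = 19448.

19448


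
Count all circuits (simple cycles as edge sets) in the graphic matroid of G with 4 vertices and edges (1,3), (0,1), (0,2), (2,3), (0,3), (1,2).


A circuit in a graphic matroid = edge set of a simple cycle.
G has 4 vertices and 6 edges.
Enumerating all minimal edge subsets forming cycles...
Total circuits found: 7.

7


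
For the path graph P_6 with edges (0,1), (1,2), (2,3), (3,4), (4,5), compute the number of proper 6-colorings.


P(P_6, k) = k * (k-1)^(5).
P(6) = 6 * 5^5 = 6 * 3125 = 18750.

18750


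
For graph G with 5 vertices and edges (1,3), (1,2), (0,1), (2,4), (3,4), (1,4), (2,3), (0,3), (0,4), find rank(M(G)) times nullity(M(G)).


r(M) = |V| - c = 5 - 1 = 4.
nullity = |E| - r(M) = 9 - 4 = 5.
Product = 4 * 5 = 20.

20


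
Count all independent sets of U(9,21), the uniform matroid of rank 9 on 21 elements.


Independent sets of U(9,21) are all subsets of size <= 9.
Count = C(21,0) + C(21,1) + C(21,2) + C(21,3) + C(21,4) + C(21,5) + C(21,6) + C(21,7) + C(21,8) + C(21,9)
     = 1 + 21 + 210 + 1330 + 5985 + 20349 + 54264 + 116280 + 203490 + 293930
     = 695860.

695860


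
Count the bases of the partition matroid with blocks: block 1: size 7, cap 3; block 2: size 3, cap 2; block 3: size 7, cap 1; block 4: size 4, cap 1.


A basis picks exactly ci elements from block i.
Number of bases = product of C(|Si|, ci).
= C(7,3) * C(3,2) * C(7,1) * C(4,1)
= 35 * 3 * 7 * 4
= 2940.

2940


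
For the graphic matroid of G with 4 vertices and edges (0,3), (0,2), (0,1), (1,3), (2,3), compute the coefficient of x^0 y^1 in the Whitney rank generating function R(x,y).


R(x,y) = sum over A in 2^E of x^(r(E)-r(A)) * y^(|A|-r(A)).
G has 4 vertices, 5 edges. r(E) = 3.
Enumerate all 2^5 = 32 subsets.
Count subsets with r(E)-r(A)=0 and |A|-r(A)=1: 5.

5


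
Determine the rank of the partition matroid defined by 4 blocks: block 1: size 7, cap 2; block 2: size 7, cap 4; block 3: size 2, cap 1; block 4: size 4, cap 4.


Rank of a partition matroid = sum of min(|Si|, ci) for each block.
= min(7,2) + min(7,4) + min(2,1) + min(4,4)
= 2 + 4 + 1 + 4
= 11.

11


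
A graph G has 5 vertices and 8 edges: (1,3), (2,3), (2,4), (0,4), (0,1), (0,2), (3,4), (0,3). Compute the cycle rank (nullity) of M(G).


Cycle rank (nullity) = |E| - r(M) = |E| - (|V| - c).
|E| = 8, |V| = 5, c = 1.
Nullity = 8 - (5 - 1) = 8 - 4 = 4.

4


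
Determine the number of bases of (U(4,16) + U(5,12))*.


(M1+M2)* = M1* + M2*.
M1* = U(12,16), bases: C(16,12) = 1820.
M2* = U(7,12), bases: C(12,7) = 792.
|B(M*)| = 1820 * 792 = 1441440.

1441440


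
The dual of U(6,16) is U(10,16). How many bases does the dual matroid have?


The dual of U(r,n) is U(n-r, n) = U(10,16).
Bases of U(10,16) are all (10)-element subsets.
|B(M*)| = C(16,10) = 16! / (10! * 6!) = 8008.

8008


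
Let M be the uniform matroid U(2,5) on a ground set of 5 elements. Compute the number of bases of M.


Bases of U(2,5) are all 2-element subsets of the 5-element ground set.
Number of bases = C(5,2).
C(5,2) = 5! / (2! * 3!) = 10.

10


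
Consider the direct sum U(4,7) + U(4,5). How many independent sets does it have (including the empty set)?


For a direct sum, |I(M1+M2)| = |I(M1)| * |I(M2)|.
|I(U(4,7))| = sum C(7,k) for k=0..4 = 99.
|I(U(4,5))| = sum C(5,k) for k=0..4 = 31.
Total = 99 * 31 = 3069.

3069


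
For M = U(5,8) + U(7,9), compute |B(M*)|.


(M1+M2)* = M1* + M2*.
M1* = U(3,8), bases: C(8,3) = 56.
M2* = U(2,9), bases: C(9,2) = 36.
|B(M*)| = 56 * 36 = 2016.

2016


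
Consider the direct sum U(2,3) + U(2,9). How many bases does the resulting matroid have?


Bases of a direct sum M1 + M2: |B| = |B(M1)| * |B(M2)|.
|B(U(2,3))| = C(3,2) = 3.
|B(U(2,9))| = C(9,2) = 36.
Total bases = 3 * 36 = 108.

108


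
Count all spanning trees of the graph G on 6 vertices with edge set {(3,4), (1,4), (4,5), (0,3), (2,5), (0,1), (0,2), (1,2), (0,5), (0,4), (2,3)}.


By Kirchhoff's matrix tree theorem, the number of spanning trees equals
the determinant of any cofactor of the Laplacian matrix L.
G has 6 vertices and 11 edges.
Computing the (5 x 5) cofactor determinant gives 216.

216


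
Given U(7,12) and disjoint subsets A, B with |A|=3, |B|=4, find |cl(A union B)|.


|A union B| = 3 + 4 = 7 (disjoint).
In U(7,12), cl(S) = S if |S| < 7, else cl(S) = E.
Since 7 >= 7, cl(A union B) = E.
|cl(A union B)| = 12.

12


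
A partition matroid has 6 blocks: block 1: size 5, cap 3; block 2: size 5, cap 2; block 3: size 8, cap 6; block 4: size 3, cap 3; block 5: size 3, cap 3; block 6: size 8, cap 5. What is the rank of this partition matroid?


Rank of a partition matroid = sum of min(|Si|, ci) for each block.
= min(5,3) + min(5,2) + min(8,6) + min(3,3) + min(3,3) + min(8,5)
= 3 + 2 + 6 + 3 + 3 + 5
= 22.

22


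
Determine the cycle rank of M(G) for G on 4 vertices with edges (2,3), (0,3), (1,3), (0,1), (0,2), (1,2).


Cycle rank (nullity) = |E| - r(M) = |E| - (|V| - c).
|E| = 6, |V| = 4, c = 1.
Nullity = 6 - (4 - 1) = 6 - 3 = 3.

3


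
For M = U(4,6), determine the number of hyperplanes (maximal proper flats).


Hyperplanes of U(4,6) are flats of rank 3.
In a uniform matroid, these are exactly the (3)-element subsets.
Count = (6 choose 3) = 20.

20


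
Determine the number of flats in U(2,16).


Flats of U(2,16): every subset of size < 2 is a flat, plus E itself.
Count = C(16,0) + C(16,1) + 1
     = 1 + 16 + 1
     = 18.

18


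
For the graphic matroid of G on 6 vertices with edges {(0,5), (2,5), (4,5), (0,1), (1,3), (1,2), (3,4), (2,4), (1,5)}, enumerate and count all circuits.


A circuit in a graphic matroid = edge set of a simple cycle.
G has 6 vertices and 9 edges.
Enumerating all minimal edge subsets forming cycles...
Total circuits found: 12.

12


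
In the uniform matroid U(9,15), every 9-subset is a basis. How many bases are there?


Bases of U(9,15) are all 9-element subsets of the 15-element ground set.
Number of bases = C(15,9).
C(15,9) = 5005.

5005


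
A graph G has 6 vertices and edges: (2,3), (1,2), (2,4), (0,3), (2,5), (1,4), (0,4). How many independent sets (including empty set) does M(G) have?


An independent set in a graphic matroid is an acyclic edge subset.
G has 6 vertices and 7 edges.
Enumerate all 2^7 = 128 subsets, checking for acyclicity.
Total independent sets = 104.

104


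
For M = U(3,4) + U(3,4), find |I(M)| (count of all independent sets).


For a direct sum, |I(M1+M2)| = |I(M1)| * |I(M2)|.
|I(U(3,4))| = sum C(4,k) for k=0..3 = 15.
|I(U(3,4))| = sum C(4,k) for k=0..3 = 15.
Total = 15 * 15 = 225.

225


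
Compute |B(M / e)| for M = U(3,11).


Contracting e from U(3,11) gives U(2,10).
Bases of U(2,10) = C(10,2) = 10! / (2! * 8!) = 45.

45


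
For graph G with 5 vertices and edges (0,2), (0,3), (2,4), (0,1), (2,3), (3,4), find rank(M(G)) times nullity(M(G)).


r(M) = |V| - c = 5 - 1 = 4.
nullity = |E| - r(M) = 6 - 4 = 2.
Product = 4 * 2 = 8.

8


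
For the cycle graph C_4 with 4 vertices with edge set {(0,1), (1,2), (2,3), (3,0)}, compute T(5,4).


T(C_4; x,y) = x + x^2 + ... + x^(3) + y.
T(5,4) = 5^1 + 5^2 + 5^3 + 4
= 5 + 25 + 125 + 4
= 159.

159


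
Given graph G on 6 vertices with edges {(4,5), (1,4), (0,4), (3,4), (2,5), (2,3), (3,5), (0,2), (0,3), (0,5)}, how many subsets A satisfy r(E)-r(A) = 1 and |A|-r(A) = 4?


R(x,y) = sum over A in 2^E of x^(r(E)-r(A)) * y^(|A|-r(A)).
G has 6 vertices, 10 edges. r(E) = 5.
Enumerate all 2^10 = 1024 subsets.
Count subsets with r(E)-r(A)=1 and |A|-r(A)=4: 9.

9


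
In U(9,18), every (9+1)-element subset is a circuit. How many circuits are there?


In U(9,18), circuits are the (10)-element subsets.
Any set of 10 elements is dependent, and removing any one element gives
an independent set of size 9, so it is a minimal dependent set.
Number of circuits = C(18,10) = 18! / (10! * 8!) = 43758.

43758


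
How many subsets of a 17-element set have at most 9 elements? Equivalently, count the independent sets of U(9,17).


Independent sets of U(9,17) are all subsets of size <= 9.
Count = C(17,0) + C(17,1) + C(17,2) + C(17,3) + C(17,4) + C(17,5) + C(17,6) + C(17,7) + C(17,8) + C(17,9)
     = 1 + 17 + 136 + 680 + 2380 + 6188 + 12376 + 19448 + 24310 + 24310
     = 89846.

89846


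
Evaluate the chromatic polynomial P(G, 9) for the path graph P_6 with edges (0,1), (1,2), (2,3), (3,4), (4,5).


P(P_6, k) = k * (k-1)^(5).
P(9) = 9 * 8^5 = 9 * 32768 = 294912.

294912


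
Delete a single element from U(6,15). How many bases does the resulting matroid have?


Deleting e from U(6,15) gives U(6,14) since n > r.
Bases of U(6,14) = C(14,6) = 3003.

3003


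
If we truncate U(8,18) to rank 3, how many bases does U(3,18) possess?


Truncating U(8,18) to rank 3 gives U(3,18).
Bases of U(3,18) are all 3-element subsets of 18 elements.
Number of bases = (18 choose 3) = 816.

816


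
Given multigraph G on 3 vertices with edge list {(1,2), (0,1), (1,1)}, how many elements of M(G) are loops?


In a graphic matroid, a loop is a self-loop edge (u,u) with rank 0.
Examining all 3 edges for self-loops...
Self-loops found: (1,1)
Number of loops = 1.

1


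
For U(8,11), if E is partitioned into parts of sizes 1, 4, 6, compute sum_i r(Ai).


r(Ai) = min(|Ai|, 8) for each part.
Sum = min(1,8) + min(4,8) + min(6,8)
    = 1 + 4 + 6
    = 11.

11


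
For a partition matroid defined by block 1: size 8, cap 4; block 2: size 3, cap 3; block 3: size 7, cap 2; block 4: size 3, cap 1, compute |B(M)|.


A basis picks exactly ci elements from block i.
Number of bases = product of C(|Si|, ci).
= C(8,4) * C(3,3) * C(7,2) * C(3,1)
= 70 * 1 * 21 * 3
= 4410.

4410


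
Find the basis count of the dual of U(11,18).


The dual of U(r,n) is U(n-r, n) = U(7,18).
Bases of U(7,18) are all (7)-element subsets.
|B(M*)| = C(18,7) = 31824.

31824


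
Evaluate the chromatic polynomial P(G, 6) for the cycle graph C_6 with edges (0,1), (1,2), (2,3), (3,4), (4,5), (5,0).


P(C_6, k) = (k-1)^6 + (-1)^6*(k-1).
P(6) = (5)^6 + 5
= 15625 + 5 = 15630.

15630


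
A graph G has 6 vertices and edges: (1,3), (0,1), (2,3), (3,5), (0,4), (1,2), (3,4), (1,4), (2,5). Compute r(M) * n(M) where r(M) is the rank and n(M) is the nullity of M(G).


r(M) = |V| - c = 6 - 1 = 5.
nullity = |E| - r(M) = 9 - 5 = 4.
Product = 5 * 4 = 20.

20


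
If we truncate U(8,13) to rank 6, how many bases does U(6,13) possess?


Truncating U(8,13) to rank 6 gives U(6,13).
Bases of U(6,13) are all 6-element subsets of 13 elements.
Number of bases = C(13,6) = 13! / (6! * 7!) = 1716.

1716


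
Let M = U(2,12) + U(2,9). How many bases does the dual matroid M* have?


(M1+M2)* = M1* + M2*.
M1* = U(10,12), bases: C(12,10) = 66.
M2* = U(7,9), bases: C(9,7) = 36.
|B(M*)| = 66 * 36 = 2376.

2376


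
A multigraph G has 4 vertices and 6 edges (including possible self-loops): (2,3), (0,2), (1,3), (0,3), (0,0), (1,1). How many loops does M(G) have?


In a graphic matroid, a loop is a self-loop edge (u,u) with rank 0.
Examining all 6 edges for self-loops...
Self-loops found: (0,0), (1,1)
Number of loops = 2.

2


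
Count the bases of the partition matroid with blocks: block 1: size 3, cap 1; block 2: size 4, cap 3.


A basis picks exactly ci elements from block i.
Number of bases = product of C(|Si|, ci).
= C(3,1) * C(4,3)
= 3 * 4
= 12.

12


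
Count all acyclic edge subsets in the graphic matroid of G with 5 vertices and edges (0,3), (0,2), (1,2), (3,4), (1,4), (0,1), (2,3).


An independent set in a graphic matroid is an acyclic edge subset.
G has 5 vertices and 7 edges.
Enumerate all 2^7 = 128 subsets, checking for acyclicity.
Total independent sets = 86.

86


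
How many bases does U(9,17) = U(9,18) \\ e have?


Deleting e from U(9,18) gives U(9,17) since n > r.
Bases of U(9,17) = C(17,9) = 17! / (9! * 8!) = 24310.

24310


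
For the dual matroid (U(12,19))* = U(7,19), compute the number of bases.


The dual of U(r,n) is U(n-r, n) = U(7,19).
Bases of U(7,19) are all (7)-element subsets.
|B(M*)| = (19 choose 7) = 50388.

50388


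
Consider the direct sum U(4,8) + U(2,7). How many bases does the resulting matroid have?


Bases of a direct sum M1 + M2: |B| = |B(M1)| * |B(M2)|.
|B(U(4,8))| = C(8,4) = 70.
|B(U(2,7))| = C(7,2) = 21.
Total bases = 70 * 21 = 1470.

1470


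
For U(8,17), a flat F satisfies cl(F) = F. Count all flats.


Flats of U(8,17): every subset of size < 8 is a flat, plus E itself.
Count = C(17,0) + C(17,1) + C(17,2) + C(17,3) + C(17,4) + C(17,5) + C(17,6) + C(17,7) + 1
     = 1 + 17 + 136 + 680 + 2380 + 6188 + 12376 + 19448 + 1
     = 41227.

41227


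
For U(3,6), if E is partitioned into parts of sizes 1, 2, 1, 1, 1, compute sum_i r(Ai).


r(Ai) = min(|Ai|, 3) for each part.
Sum = min(1,3) + min(2,3) + min(1,3) + min(1,3) + min(1,3)
    = 1 + 2 + 1 + 1 + 1
    = 6.

6


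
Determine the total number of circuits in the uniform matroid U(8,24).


In U(8,24), circuits are the (9)-element subsets.
Any set of 9 elements is dependent, and removing any one element gives
an independent set of size 8, so it is a minimal dependent set.
Number of circuits = C(24,9) = 24! / (9! * 15!) = 1307504.

1307504


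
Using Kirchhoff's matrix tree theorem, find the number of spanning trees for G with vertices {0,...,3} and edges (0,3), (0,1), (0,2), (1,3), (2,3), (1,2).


By Kirchhoff's matrix tree theorem, the number of spanning trees equals
the determinant of any cofactor of the Laplacian matrix L.
G has 4 vertices and 6 edges.
Computing the (3 x 3) cofactor determinant gives 16.

16


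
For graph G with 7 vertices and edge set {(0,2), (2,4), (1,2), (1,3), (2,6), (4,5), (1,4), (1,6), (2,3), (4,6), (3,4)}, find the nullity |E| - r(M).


Cycle rank (nullity) = |E| - r(M) = |E| - (|V| - c).
|E| = 11, |V| = 7, c = 1.
Nullity = 11 - (7 - 1) = 11 - 6 = 5.

5


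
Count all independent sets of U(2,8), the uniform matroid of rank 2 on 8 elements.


Independent sets of U(2,8) are all subsets of size <= 2.
Count = (8 choose 0) + (8 choose 1) + (8 choose 2)
     = 1 + 8 + 28
     = 37.

37


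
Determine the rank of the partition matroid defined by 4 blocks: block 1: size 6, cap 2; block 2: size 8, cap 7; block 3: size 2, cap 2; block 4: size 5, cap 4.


Rank of a partition matroid = sum of min(|Si|, ci) for each block.
= min(6,2) + min(8,7) + min(2,2) + min(5,4)
= 2 + 7 + 2 + 4
= 15.

15


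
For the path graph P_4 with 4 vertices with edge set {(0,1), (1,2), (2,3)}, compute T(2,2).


A path on 4 vertices is a tree with 3 edges.
T(x,y) = x^(3) for any tree.
T(2,2) = 2^3 = 8.

8


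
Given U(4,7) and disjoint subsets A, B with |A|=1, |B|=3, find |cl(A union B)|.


|A union B| = 1 + 3 = 4 (disjoint).
In U(4,7), cl(S) = S if |S| < 4, else cl(S) = E.
Since 4 >= 4, cl(A union B) = E.
|cl(A union B)| = 7.

7


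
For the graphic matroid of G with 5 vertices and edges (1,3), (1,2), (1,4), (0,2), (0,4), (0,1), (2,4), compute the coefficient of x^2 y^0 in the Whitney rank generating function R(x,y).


R(x,y) = sum over A in 2^E of x^(r(E)-r(A)) * y^(|A|-r(A)).
G has 5 vertices, 7 edges. r(E) = 4.
Enumerate all 2^7 = 128 subsets.
Count subsets with r(E)-r(A)=2 and |A|-r(A)=0: 21.

21


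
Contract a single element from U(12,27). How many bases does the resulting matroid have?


Contracting e from U(12,27) gives U(11,26).
Bases of U(11,26) = (26 choose 11) = 7726160.

7726160


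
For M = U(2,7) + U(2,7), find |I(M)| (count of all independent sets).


For a direct sum, |I(M1+M2)| = |I(M1)| * |I(M2)|.
|I(U(2,7))| = sum C(7,k) for k=0..2 = 29.
|I(U(2,7))| = sum C(7,k) for k=0..2 = 29.
Total = 29 * 29 = 841.

841


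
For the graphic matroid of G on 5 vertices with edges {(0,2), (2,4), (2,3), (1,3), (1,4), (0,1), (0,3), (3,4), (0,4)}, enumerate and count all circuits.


A circuit in a graphic matroid = edge set of a simple cycle.
G has 5 vertices and 9 edges.
Enumerating all minimal edge subsets forming cycles...
Total circuits found: 22.

22


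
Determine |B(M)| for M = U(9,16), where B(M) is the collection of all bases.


Bases of U(9,16) are all 9-element subsets of the 16-element ground set.
Number of bases = C(16,9).
C(16,9) = 16! / (9! * 7!) = 11440.

11440


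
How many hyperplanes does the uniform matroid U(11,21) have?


Hyperplanes of U(11,21) are flats of rank 10.
In a uniform matroid, these are exactly the (10)-element subsets.
Count = C(21,10) = 21! / (10! * 11!) = 352716.

352716


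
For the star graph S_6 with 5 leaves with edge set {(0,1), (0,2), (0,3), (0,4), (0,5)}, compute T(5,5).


A star on 6 vertices is a tree with 5 edges.
T(x,y) = x^(5) for any tree.
T(5,5) = 5^5 = 3125.

3125


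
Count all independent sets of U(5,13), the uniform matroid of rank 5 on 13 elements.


Independent sets of U(5,13) are all subsets of size <= 5.
Count = C(13,0) + C(13,1) + C(13,2) + C(13,3) + C(13,4) + C(13,5)
     = 1 + 13 + 78 + 286 + 715 + 1287
     = 2380.

2380


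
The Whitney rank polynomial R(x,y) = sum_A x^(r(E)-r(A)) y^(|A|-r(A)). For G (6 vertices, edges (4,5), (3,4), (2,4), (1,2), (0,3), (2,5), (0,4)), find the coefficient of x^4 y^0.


R(x,y) = sum over A in 2^E of x^(r(E)-r(A)) * y^(|A|-r(A)).
G has 6 vertices, 7 edges. r(E) = 5.
Enumerate all 2^7 = 128 subsets.
Count subsets with r(E)-r(A)=4 and |A|-r(A)=0: 7.

7


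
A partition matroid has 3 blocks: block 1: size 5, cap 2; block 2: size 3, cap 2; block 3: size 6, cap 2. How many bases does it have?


A basis picks exactly ci elements from block i.
Number of bases = product of C(|Si|, ci).
= C(5,2) * C(3,2) * C(6,2)
= 10 * 3 * 15
= 450.

450


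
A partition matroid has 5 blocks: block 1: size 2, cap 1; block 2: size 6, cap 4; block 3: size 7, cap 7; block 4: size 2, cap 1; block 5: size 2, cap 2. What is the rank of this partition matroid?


Rank of a partition matroid = sum of min(|Si|, ci) for each block.
= min(2,1) + min(6,4) + min(7,7) + min(2,1) + min(2,2)
= 1 + 4 + 7 + 1 + 2
= 15.

15


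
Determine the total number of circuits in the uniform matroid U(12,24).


In U(12,24), circuits are the (13)-element subsets.
Any set of 13 elements is dependent, and removing any one element gives
an independent set of size 12, so it is a minimal dependent set.
Number of circuits = C(24,13) = 2496144.

2496144


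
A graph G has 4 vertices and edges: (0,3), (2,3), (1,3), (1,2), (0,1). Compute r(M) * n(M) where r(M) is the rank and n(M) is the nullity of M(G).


r(M) = |V| - c = 4 - 1 = 3.
nullity = |E| - r(M) = 5 - 3 = 2.
Product = 3 * 2 = 6.

6


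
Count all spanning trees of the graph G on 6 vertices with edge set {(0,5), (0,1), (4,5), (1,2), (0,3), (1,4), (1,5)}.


By Kirchhoff's matrix tree theorem, the number of spanning trees equals
the determinant of any cofactor of the Laplacian matrix L.
G has 6 vertices and 7 edges.
Computing the (5 x 5) cofactor determinant gives 8.

8


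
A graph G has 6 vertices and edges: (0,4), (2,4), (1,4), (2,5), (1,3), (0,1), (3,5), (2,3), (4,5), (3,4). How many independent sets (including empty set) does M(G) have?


An independent set in a graphic matroid is an acyclic edge subset.
G has 6 vertices and 10 edges.
Enumerate all 2^10 = 1024 subsets, checking for acyclicity.
Total independent sets = 436.

436


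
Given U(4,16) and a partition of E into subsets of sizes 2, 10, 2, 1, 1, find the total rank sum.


r(Ai) = min(|Ai|, 4) for each part.
Sum = min(2,4) + min(10,4) + min(2,4) + min(1,4) + min(1,4)
    = 2 + 4 + 2 + 1 + 1
    = 10.

10


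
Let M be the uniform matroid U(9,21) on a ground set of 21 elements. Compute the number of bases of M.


Bases of U(9,21) are all 9-element subsets of the 21-element ground set.
Number of bases = C(21,9).
(21 choose 9) = 293930.

293930


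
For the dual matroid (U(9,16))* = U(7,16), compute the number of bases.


The dual of U(r,n) is U(n-r, n) = U(7,16).
Bases of U(7,16) are all (7)-element subsets.
|B(M*)| = C(16,7) = 11440.

11440


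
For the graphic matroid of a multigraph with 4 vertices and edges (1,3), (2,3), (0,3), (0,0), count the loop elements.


In a graphic matroid, a loop is a self-loop edge (u,u) with rank 0.
Examining all 4 edges for self-loops...
Self-loops found: (0,0)
Number of loops = 1.

1


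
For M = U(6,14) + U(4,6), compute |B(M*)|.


(M1+M2)* = M1* + M2*.
M1* = U(8,14), bases: C(14,8) = 3003.
M2* = U(2,6), bases: C(6,2) = 15.
|B(M*)| = 3003 * 15 = 45045.

45045


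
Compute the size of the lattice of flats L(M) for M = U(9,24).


Flats of U(9,24): every subset of size < 9 is a flat, plus E itself.
Count = C(24,0) + C(24,1) + C(24,2) + C(24,3) + C(24,4) + C(24,5) + C(24,6) + C(24,7) + C(24,8) + 1
     = 1 + 24 + 276 + 2024 + 10626 + 42504 + 134596 + 346104 + 735471 + 1
     = 1271627.

1271627


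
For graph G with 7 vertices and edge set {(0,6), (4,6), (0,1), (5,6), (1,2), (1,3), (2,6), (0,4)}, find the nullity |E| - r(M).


Cycle rank (nullity) = |E| - r(M) = |E| - (|V| - c).
|E| = 8, |V| = 7, c = 1.
Nullity = 8 - (7 - 1) = 8 - 6 = 2.

2


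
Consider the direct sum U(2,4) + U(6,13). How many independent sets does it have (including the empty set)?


For a direct sum, |I(M1+M2)| = |I(M1)| * |I(M2)|.
|I(U(2,4))| = sum C(4,k) for k=0..2 = 11.
|I(U(6,13))| = sum C(13,k) for k=0..6 = 4096.
Total = 11 * 4096 = 45056.

45056


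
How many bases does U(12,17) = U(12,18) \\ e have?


Deleting e from U(12,18) gives U(12,17) since n > r.
Bases of U(12,17) = (17 choose 12) = 6188.

6188


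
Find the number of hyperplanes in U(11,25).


Hyperplanes of U(11,25) are flats of rank 10.
In a uniform matroid, these are exactly the (10)-element subsets.
Count = C(25,10) = 3268760.

3268760


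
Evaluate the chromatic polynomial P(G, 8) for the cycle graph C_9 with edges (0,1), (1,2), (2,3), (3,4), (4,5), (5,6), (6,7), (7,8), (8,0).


P(C_9, k) = (k-1)^9 + (-1)^9*(k-1).
P(8) = (7)^9 - 7
= 40353607 - 7 = 40353600.

40353600


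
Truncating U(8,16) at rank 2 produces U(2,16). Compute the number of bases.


Truncating U(8,16) to rank 2 gives U(2,16).
Bases of U(2,16) are all 2-element subsets of 16 elements.
Number of bases = C(16,2) = (16 * 15) / (1 * 2) = 120.

120


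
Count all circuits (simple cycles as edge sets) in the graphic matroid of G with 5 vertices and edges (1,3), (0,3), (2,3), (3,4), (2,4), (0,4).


A circuit in a graphic matroid = edge set of a simple cycle.
G has 5 vertices and 6 edges.
Enumerating all minimal edge subsets forming cycles...
Total circuits found: 3.

3


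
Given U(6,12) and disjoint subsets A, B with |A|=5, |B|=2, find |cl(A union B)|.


|A union B| = 5 + 2 = 7 (disjoint).
In U(6,12), cl(S) = S if |S| < 6, else cl(S) = E.
Since 7 >= 6, cl(A union B) = E.
|cl(A union B)| = 12.

12


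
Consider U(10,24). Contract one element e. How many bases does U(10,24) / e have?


Contracting e from U(10,24) gives U(9,23).
Bases of U(9,23) = C(23,9) = 23! / (9! * 14!) = 817190.

817190


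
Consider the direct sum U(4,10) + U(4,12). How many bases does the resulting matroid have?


Bases of a direct sum M1 + M2: |B| = |B(M1)| * |B(M2)|.
|B(U(4,10))| = C(10,4) = 210.
|B(U(4,12))| = C(12,4) = 495.
Total bases = 210 * 495 = 103950.

103950


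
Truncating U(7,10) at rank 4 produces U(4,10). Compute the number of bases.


Truncating U(7,10) to rank 4 gives U(4,10).
Bases of U(4,10) are all 4-element subsets of 10 elements.
Number of bases = C(10,4) = (10 * 9 * 8 * 7) / (1 * 2 * 3 * 4) = 210.

210


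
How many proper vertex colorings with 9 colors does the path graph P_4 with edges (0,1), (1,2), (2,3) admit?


P(P_4, k) = k * (k-1)^(3).
P(9) = 9 * 8^3 = 9 * 512 = 4608.

4608


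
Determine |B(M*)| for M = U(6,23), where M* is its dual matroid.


The dual of U(r,n) is U(n-r, n) = U(17,23).
Bases of U(17,23) are all (17)-element subsets.
|B(M*)| = C(23,17) = 100947.

100947


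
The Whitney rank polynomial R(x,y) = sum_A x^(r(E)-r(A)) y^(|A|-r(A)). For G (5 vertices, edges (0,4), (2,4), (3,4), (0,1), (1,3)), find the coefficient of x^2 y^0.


R(x,y) = sum over A in 2^E of x^(r(E)-r(A)) * y^(|A|-r(A)).
G has 5 vertices, 5 edges. r(E) = 4.
Enumerate all 2^5 = 32 subsets.
Count subsets with r(E)-r(A)=2 and |A|-r(A)=0: 10.

10


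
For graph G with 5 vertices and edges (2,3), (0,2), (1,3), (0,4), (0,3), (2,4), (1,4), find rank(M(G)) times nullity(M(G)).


r(M) = |V| - c = 5 - 1 = 4.
nullity = |E| - r(M) = 7 - 4 = 3.
Product = 4 * 3 = 12.

12


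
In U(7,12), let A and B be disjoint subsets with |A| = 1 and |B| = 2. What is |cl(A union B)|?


|A union B| = 1 + 2 = 3 (disjoint).
In U(7,12), cl(S) = S if |S| < 7, else cl(S) = E.
Since 3 < 7, cl(A union B) = A union B.
|cl(A union B)| = 3.

3


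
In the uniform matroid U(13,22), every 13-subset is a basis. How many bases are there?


Bases of U(13,22) are all 13-element subsets of the 22-element ground set.
Number of bases = C(22,13).
(22 choose 13) = 497420.

497420


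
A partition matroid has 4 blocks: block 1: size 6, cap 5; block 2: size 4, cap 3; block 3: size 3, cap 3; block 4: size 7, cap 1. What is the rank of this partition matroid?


Rank of a partition matroid = sum of min(|Si|, ci) for each block.
= min(6,5) + min(4,3) + min(3,3) + min(7,1)
= 5 + 3 + 3 + 1
= 12.

12


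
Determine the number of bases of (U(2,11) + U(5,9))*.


(M1+M2)* = M1* + M2*.
M1* = U(9,11), bases: C(11,9) = 55.
M2* = U(4,9), bases: C(9,4) = 126.
|B(M*)| = 55 * 126 = 6930.

6930


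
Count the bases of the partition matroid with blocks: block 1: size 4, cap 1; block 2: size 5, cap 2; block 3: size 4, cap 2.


A basis picks exactly ci elements from block i.
Number of bases = product of C(|Si|, ci).
= C(4,1) * C(5,2) * C(4,2)
= 4 * 10 * 6
= 240.

240


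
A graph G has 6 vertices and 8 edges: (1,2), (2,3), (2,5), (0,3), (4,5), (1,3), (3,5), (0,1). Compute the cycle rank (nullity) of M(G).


Cycle rank (nullity) = |E| - r(M) = |E| - (|V| - c).
|E| = 8, |V| = 6, c = 1.
Nullity = 8 - (6 - 1) = 8 - 5 = 3.

3


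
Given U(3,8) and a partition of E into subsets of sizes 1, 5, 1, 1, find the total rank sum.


r(Ai) = min(|Ai|, 3) for each part.
Sum = min(1,3) + min(5,3) + min(1,3) + min(1,3)
    = 1 + 3 + 1 + 1
    = 6.

6


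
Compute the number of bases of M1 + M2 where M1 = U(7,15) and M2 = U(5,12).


Bases of a direct sum M1 + M2: |B| = |B(M1)| * |B(M2)|.
|B(U(7,15))| = C(15,7) = 6435.
|B(U(5,12))| = C(12,5) = 792.
Total bases = 6435 * 792 = 5096520.

5096520


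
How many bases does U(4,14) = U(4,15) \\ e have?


Deleting e from U(4,15) gives U(4,14) since n > r.
Bases of U(4,14) = (14 choose 4) = 1001.

1001


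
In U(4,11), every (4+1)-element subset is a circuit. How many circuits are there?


In U(4,11), circuits are the (5)-element subsets.
Any set of 5 elements is dependent, and removing any one element gives
an independent set of size 4, so it is a minimal dependent set.
Number of circuits = (11 choose 5) = 462.

462


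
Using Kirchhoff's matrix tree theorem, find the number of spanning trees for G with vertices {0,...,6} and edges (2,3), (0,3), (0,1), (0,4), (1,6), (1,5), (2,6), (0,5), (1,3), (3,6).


By Kirchhoff's matrix tree theorem, the number of spanning trees equals
the determinant of any cofactor of the Laplacian matrix L.
G has 7 vertices and 10 edges.
Computing the (6 x 6) cofactor determinant gives 55.

55


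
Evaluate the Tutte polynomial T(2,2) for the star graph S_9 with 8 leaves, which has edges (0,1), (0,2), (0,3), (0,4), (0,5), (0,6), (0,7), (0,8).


A star on 9 vertices is a tree with 8 edges.
T(x,y) = x^(8) for any tree.
T(2,2) = 2^8 = 256.

256


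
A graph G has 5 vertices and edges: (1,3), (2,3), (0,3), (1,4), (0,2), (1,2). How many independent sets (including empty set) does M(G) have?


An independent set in a graphic matroid is an acyclic edge subset.
G has 5 vertices and 6 edges.
Enumerate all 2^6 = 64 subsets, checking for acyclicity.
Total independent sets = 48.

48
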